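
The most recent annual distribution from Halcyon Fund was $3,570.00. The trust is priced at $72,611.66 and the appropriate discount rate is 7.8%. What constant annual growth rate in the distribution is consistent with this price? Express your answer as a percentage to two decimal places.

2.75%

P = D₀(1+g)/(r−g) ⇒ P(r−g) = D₀(1+g) ⇒ g(P+D₀) = P·r − D₀
g = (P·r − D₀)/(P + D₀) = ($72,611.66×0.078 − $3,570.00) / ($72,611.66 + $3,570.00) = 0.027483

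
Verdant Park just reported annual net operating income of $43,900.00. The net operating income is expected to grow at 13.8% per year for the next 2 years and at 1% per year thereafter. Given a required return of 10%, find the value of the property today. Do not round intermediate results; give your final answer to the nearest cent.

$619683.53

D_1 = 49958.20000
D_2 = 56852.43160
Terminal value at year 2: TV = D_2×(1+g_2)/(r−g_2) = 57420.95592/0.09 = 638010.62129
P_0 = D_1/(1+r)^1 + D_2/(1+r)^2 + TV/(1+r)^2
    = 45416.54545 + 46985.48066 + 527281.50520 = 619683.53131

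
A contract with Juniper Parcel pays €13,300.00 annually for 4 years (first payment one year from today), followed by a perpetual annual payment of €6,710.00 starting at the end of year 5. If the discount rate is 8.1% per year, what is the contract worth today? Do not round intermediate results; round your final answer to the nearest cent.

PV of 4-year annuity: €13,300.00 × [1 − (1+0.081)^−4] / 0.081 = 43953.41144
Perpetuity value at year 4: €6,710.00 / 0.081 = 82839.50617
PV of perpetuity: 82839.50617 / (1+0.081)^4 = 60664.51439
Total PV = 43953.41144 + 60664.51439 = 104617.92582

€104617.93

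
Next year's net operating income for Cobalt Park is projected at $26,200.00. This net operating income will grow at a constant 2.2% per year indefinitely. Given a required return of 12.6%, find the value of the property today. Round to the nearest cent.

$251923.08

Growing perpetuity: P = D₁ / (r − g) = $26,200.0000 / (0.126 − 0.022) = $251,923.08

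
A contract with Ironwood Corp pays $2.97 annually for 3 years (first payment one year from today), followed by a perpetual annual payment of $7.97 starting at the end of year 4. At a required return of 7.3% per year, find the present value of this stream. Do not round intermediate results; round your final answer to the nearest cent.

PV of 3-year annuity: $2.97 × [1 − (1+0.073)^−3] / 0.073 = 7.75169
Perpetuity value at year 3: $7.97 / 0.073 = 109.17808
PV of perpetuity: 109.17808 / (1+0.073)^3 = 88.37640
Total PV = 7.75169 + 88.37640 = 96.12809

$96.13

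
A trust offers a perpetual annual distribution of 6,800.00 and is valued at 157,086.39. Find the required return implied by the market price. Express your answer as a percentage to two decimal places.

4.33%

P = C/r ⇒ r = C/P = 6,800.00/157,086.39 = 0.043288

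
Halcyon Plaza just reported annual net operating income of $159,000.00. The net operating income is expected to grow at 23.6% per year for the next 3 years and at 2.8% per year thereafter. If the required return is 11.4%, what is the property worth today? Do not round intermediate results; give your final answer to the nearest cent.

D_1 = 196524.00000
D_2 = 242903.66400
D_3 = 300228.92870
Terminal value at year 3: TV = D_3×(1+g_2)/(r−g_2) = 308635.33871/0.086 = 3588783.00823
P_0 = D_1/(1+r)^1 + D_2/(1+r)^2 + D_3/(1+r)^3 + TV/(1+r)^3
    = 176412.92639 + 195732.83395 + 217168.56621 + 2595921.93101 = 3185236.25757

$3185236.26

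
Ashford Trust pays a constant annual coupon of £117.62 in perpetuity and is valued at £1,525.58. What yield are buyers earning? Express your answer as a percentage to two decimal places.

7.71%

P = C/r ⇒ r = C/P = £117.62/£1,525.58 = 0.077099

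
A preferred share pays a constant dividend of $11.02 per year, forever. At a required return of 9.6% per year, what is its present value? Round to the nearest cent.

$114.79

Level perpetuity: PV = C / r = $11.02 / 0.096 = $114.79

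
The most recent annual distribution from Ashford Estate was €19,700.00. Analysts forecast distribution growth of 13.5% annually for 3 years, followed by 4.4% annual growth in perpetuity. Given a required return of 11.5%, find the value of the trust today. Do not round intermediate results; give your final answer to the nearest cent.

€366787.96

D_1 = 22359.50000
D_2 = 25378.03250
D_3 = 28804.06689
Terminal value at year 3: TV = D_3×(1+g_2)/(r−g_2) = 30071.44583/0.071 = 423541.49057
P_0 = D_1/(1+r)^1 + D_2/(1+r)^2 + D_3/(1+r)^3 + TV/(1+r)^3
    = 20053.36323 + 20413.06481 + 20779.21844 + 305542.31059 = 366787.95707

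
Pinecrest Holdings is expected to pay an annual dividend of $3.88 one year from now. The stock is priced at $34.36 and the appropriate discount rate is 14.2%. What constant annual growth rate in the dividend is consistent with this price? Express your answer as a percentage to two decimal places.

2.91%

P = D₁/(r−g) ⇒ g = r − D₁/P = 0.142 − $3.88/$34.36 = 0.029078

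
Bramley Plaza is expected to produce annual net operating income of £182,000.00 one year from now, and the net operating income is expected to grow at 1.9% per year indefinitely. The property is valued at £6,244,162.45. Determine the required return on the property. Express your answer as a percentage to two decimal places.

4.81%

P = D₁/(r − g) ⇒ r = D₁/P + g = £182,000.0000/£6,244,162.45 + 0.019 = 0.029147 + 0.019 = 0.048147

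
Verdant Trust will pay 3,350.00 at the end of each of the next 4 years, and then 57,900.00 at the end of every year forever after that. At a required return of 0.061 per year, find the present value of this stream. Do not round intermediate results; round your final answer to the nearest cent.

760590.84

PV of 4-year annuity: 3,350.00 × [1 − (1+0.061)^−4] / 0.061 = 11581.57239
Perpetuity value at year 4: 57,900.00 / 0.061 = 949180.32787
PV of perpetuity: 949180.32787 / (1+0.061)^4 = 749009.27069
Total PV = 11581.57239 + 749009.27069 = 760590.84308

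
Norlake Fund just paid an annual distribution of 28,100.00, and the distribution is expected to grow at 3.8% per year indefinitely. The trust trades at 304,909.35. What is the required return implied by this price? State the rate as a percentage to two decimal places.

D₁ = 28,100.00 × 1.038 = 29,167.8000
P = D₁/(r − g) ⇒ r = D₁/P + g = 29,167.8000/304,909.35 + 0.038 = 0.095661 + 0.038 = 0.133661

13.37%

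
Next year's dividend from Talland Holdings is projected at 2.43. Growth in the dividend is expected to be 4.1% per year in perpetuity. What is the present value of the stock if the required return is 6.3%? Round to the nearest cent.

Growing perpetuity: P = D₁ / (r − g) = 2.4300 / (0.063 − 0.041) = 110.45

110.45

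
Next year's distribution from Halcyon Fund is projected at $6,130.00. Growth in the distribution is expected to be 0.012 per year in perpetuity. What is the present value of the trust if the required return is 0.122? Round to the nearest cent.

Growing perpetuity: P = D₁ / (r − g) = $6,130.0000 / (0.122 − 0.012) = $55,727.27

$55727.27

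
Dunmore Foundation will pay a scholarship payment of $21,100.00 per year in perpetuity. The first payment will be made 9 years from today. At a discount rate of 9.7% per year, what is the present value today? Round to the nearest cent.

$103718.85

Value at end of year 8: C / r = $21,100.00 / 0.097 = $217,525.7732
Discount to today: PV = $217,525.7732 / (1 + 0.097)^8 = $217,525.7732 / 2.097264 = $103,718.85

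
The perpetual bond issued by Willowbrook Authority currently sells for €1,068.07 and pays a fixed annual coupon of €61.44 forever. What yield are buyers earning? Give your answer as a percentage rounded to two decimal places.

P = C/r ⇒ r = C/P = €61.44/€1,068.07 = 0.057524

5.75%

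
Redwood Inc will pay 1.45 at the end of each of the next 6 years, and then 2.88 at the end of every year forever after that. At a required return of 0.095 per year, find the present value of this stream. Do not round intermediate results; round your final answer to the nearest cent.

24.00

PV of 6-year annuity: 1.45 × [1 − (1+0.095)^−6] / 0.095 = 6.40875
Perpetuity value at year 6: 2.88 / 0.095 = 30.31579
PV of perpetuity: 30.31579 / (1+0.095)^6 = 17.58669
Total PV = 6.40875 + 17.58669 = 23.99544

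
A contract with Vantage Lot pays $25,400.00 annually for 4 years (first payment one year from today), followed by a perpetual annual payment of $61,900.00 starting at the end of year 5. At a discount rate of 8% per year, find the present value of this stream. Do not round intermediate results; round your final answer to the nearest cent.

$652857.37

PV of 4-year annuity: $25,400.00 × [1 − (1+0.08)^−4] / 0.08 = 84128.02174
Perpetuity value at year 4: $61,900.00 / 0.08 = 773750.00000
PV of perpetuity: 773750.00000 / (1+0.08)^4 = 568729.34860
Total PV = 84128.02174 + 568729.34860 = 652857.37034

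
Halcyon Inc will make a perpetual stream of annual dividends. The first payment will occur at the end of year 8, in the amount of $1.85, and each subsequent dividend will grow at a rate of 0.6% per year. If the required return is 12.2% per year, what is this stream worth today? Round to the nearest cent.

$7.12

Value at end of year 7: C₁ / (r − g) = $1.85 / (0.122 − 0.006) = $15.9483
Discount to today: PV = $15.9483 / (1 + 0.122)^7 = $15.9483 / 2.238463 = $7.12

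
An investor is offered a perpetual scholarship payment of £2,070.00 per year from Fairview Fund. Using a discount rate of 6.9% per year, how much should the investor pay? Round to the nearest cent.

£30000.00

Level perpetuity: PV = C / r = £2,070.00 / 0.069 = £30,000.00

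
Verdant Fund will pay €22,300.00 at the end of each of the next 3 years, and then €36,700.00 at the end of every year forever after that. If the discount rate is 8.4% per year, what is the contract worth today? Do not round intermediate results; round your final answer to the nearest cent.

PV of 3-year annuity: €22,300.00 × [1 − (1+0.084)^−3] / 0.084 = 57056.98768
Perpetuity value at year 3: €36,700.00 / 0.084 = 436904.76190
PV of perpetuity: 436904.76190 / (1+0.084)^3 = 343003.80011
Total PV = 57056.98768 + 343003.80011 = 400060.78780

€400060.79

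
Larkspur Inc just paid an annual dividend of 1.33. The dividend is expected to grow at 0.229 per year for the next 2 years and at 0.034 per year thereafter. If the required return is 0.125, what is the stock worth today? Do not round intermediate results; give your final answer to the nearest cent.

21.08

D_1 = 1.63457
D_2 = 2.00889
Terminal value at year 2: TV = D_2×(1+g_2)/(r−g_2) = 2.07719/0.091 = 22.82625
P_0 = D_1/(1+r)^1 + D_2/(1+r)^2 + TV/(1+r)^2
    = 1.45295 + 1.58727 + 18.03555 = 21.07577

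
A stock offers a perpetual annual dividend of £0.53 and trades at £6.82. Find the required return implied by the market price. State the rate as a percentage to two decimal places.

P = C/r ⇒ r = C/P = £0.53/£6.82 = 0.077713

7.77%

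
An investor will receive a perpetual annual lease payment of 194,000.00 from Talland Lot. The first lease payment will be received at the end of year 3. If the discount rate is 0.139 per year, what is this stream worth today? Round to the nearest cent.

1075819.67

Value at end of year 2: C / r = 194,000.00 / 0.139 = 1,395,683.4532
Discount to today: PV = 1,395,683.4532 / (1 + 0.139)^2 = 1,395,683.4532 / 1.297321 = 1,075,819.67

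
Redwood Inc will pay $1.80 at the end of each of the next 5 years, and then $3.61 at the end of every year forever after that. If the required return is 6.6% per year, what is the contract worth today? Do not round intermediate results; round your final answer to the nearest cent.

$47.20

PV of 5-year annuity: $1.80 × [1 − (1+0.066)^−5] / 0.066 = 7.46008
Perpetuity value at year 5: $3.61 / 0.066 = 54.69697
PV of perpetuity: 54.69697 / (1+0.066)^5 = 39.73537
Total PV = 7.46008 + 39.73537 = 47.19545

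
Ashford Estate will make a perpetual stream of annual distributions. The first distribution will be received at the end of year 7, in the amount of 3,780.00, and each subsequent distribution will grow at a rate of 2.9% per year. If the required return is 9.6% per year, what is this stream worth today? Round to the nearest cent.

Value at end of year 6: C₁ / (r − g) = 3,780.00 / (0.096 − 0.029) = 56,417.9104
Discount to today: PV = 56,417.9104 / (1 + 0.096)^6 = 56,417.9104 / 1.733258 = 32,550.20

32550.20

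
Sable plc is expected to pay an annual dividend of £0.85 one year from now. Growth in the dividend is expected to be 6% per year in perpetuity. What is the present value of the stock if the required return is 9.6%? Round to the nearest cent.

£23.61

Growing perpetuity: P = D₁ / (r − g) = £0.8500 / (0.096 − 0.06) = £23.61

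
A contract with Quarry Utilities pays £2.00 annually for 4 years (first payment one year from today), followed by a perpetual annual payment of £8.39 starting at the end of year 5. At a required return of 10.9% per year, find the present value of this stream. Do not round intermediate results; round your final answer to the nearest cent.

PV of 4-year annuity: £2.00 × [1 − (1+0.109)^−4] / 0.109 = 6.21816
Perpetuity value at year 4: £8.39 / 0.109 = 76.97248
PV of perpetuity: 76.97248 / (1+0.109)^4 = 50.88728
Total PV = 6.21816 + 50.88728 = 57.10545

£57.11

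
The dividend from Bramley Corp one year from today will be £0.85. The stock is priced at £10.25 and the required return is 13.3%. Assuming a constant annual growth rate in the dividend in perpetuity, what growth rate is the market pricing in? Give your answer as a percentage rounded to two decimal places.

P = D₁/(r−g) ⇒ g = r − D₁/P = 0.133 − £0.85/£10.25 = 0.050073

5.01%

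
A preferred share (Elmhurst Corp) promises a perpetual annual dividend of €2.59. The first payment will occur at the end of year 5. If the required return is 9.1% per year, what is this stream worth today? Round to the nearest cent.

Value at end of year 4: C / r = €2.59 / 0.091 = €28.4615
Discount to today: PV = €28.4615 / (1 + 0.091)^4 = €28.4615 / 1.416769 = €20.09

€20.09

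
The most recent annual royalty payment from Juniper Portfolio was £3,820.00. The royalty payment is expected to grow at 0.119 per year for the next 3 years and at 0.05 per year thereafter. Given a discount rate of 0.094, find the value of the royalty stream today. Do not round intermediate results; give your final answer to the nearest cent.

D_1 = 4274.58000
D_2 = 4783.25502
D_3 = 5352.46237
Terminal value at year 3: TV = D_3×(1+g_2)/(r−g_2) = 5620.08549/0.044 = 127729.21559
P_0 = D_1/(1+r)^1 + D_2/(1+r)^2 + D_3/(1+r)^3 + TV/(1+r)^3
    = 3907.29433 + 3996.58351 + 4087.91311 + 97552.47202 = 109544.26298

£109544.26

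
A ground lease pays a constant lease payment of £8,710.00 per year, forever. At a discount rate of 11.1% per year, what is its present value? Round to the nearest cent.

£78468.47

Level perpetuity: PV = C / r = £8,710.00 / 0.111 = £78,468.47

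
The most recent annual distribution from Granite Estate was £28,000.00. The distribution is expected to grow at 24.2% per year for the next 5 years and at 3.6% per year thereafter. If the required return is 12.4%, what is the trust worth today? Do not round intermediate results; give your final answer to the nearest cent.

£733785.79

D_1 = 34776.00000
D_2 = 43191.79200
D_3 = 53644.20566
D_4 = 66626.10343
D_5 = 82749.62047
Terminal value at year 5: TV = D_5×(1+g_2)/(r−g_2) = 85728.60680/0.088 = 974188.71367
P_0 = D_1/(1+r)^1 + D_2/(1+r)^2 + D_3/(1+r)^3 + D_4/(1+r)^4 + D_5/(1+r)^5 + TV/(1+r)^5
    = 30939.50178 + 34187.59894 + 37776.68851 + 41742.56862 + 46124.79558 + 543014.63882 = 733785.79224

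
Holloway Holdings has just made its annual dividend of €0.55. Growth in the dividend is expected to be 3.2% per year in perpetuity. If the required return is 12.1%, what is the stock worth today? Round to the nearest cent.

€6.38

D₁ = D₀ × (1 + g) = €0.55 × 1.032 = €0.5676
Growing perpetuity: P = D₁ / (r − g) = €0.5676 / (0.121 − 0.032) = €6.38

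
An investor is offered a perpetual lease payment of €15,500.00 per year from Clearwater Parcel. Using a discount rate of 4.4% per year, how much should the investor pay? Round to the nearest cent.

Level perpetuity: PV = C / r = €15,500.00 / 0.044 = €352,272.73

€352272.73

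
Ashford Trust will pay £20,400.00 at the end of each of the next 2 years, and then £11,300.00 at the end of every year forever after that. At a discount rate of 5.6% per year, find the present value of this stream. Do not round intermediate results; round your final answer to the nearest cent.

£218563.58

PV of 2-year annuity: £20,400.00 × [1 − (1+0.056)^−2] / 0.056 = 37611.91460
Perpetuity value at year 2: £11,300.00 / 0.056 = 201785.71429
PV of perpetuity: 201785.71429 / (1+0.056)^2 = 180951.66355
Total PV = 37611.91460 + 180951.66355 = 218563.57815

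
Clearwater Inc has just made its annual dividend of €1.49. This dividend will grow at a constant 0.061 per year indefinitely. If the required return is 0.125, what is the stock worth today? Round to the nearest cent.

D₁ = D₀ × (1 + g) = €1.49 × 1.061 = €1.5809
Growing perpetuity: P = D₁ / (r − g) = €1.5809 / (0.125 − 0.061) = €24.70

€24.70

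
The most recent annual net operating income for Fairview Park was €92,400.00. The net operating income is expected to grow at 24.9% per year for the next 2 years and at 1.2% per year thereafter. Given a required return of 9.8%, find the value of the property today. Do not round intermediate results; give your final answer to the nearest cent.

D_1 = 115407.60000
D_2 = 144144.09240
Terminal value at year 2: TV = D_2×(1+g_2)/(r−g_2) = 145873.82151/0.086 = 1696207.22685
P_0 = D_1/(1+r)^1 + D_2/(1+r)^2 + TV/(1+r)^2
    = 105107.10383 + 119561.72375 + 1406935.63297 = 1631604.46054

€1631604.46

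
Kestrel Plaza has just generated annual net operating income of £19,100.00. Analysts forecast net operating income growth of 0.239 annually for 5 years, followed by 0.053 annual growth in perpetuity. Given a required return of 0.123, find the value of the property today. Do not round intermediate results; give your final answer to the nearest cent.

£599199.80

D_1 = 23664.90000
D_2 = 29320.81110
D_3 = 36328.48495
D_4 = 45010.99286
D_5 = 55768.62015
Terminal value at year 5: TV = D_5×(1+g_2)/(r−g_2) = 58724.35702/0.07 = 838919.38596
P_0 = D_1/(1+r)^1 + D_2/(1+r)^2 + D_3/(1+r)^3 + D_4/(1+r)^4 + D_5/(1+r)^5 + TV/(1+r)^5
    = 21072.92965 + 23249.65257 + 25651.21954 + 28300.85575 + 31224.18546 + 469700.96127 = 599199.80424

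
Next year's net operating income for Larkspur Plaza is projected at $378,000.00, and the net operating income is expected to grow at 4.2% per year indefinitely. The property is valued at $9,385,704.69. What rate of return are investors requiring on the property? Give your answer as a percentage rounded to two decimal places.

8.23%

P = D₁/(r − g) ⇒ r = D₁/P + g = $378,000.0000/$9,385,704.69 + 0.042 = 0.040274 + 0.042 = 0.082274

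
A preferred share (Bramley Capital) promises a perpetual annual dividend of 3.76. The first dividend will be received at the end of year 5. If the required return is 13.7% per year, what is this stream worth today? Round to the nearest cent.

16.42

Value at end of year 4: C / r = 3.76 / 0.137 = 27.4453
Discount to today: PV = 27.4453 / (1 + 0.137)^4 = 27.4453 / 1.671252 = 16.42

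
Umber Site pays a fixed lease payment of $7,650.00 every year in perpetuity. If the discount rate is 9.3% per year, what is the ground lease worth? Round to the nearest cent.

$82258.06

Level perpetuity: PV = C / r = $7,650.00 / 0.093 = $82,258.06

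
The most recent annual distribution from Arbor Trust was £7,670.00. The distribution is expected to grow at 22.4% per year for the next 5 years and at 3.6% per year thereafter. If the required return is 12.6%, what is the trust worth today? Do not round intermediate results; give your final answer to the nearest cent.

£183610.83

D_1 = 9388.08000
D_2 = 11491.00992
D_3 = 14064.99614
D_4 = 17215.55528
D_5 = 21071.83966
Terminal value at year 5: TV = D_5×(1+g_2)/(r−g_2) = 21830.42589/0.09 = 242560.28764
P_0 = D_1/(1+r)^1 + D_2/(1+r)^2 + D_3/(1+r)^3 + D_4/(1+r)^4 + D_5/(1+r)^5 + TV/(1+r)^5
    = 8337.54885 + 9063.19697 + 9852.00097 + 10709.45754 + 11641.54176 + 134007.08072 = 183610.82680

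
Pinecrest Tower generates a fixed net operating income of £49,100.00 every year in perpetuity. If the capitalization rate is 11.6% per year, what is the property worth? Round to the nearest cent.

£423275.86

Level perpetuity: PV = C / r = £49,100.00 / 0.116 = £423,275.86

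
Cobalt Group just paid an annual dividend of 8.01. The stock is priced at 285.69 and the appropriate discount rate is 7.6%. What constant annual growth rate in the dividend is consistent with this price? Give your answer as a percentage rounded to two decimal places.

P = D₀(1+g)/(r−g) ⇒ P(r−g) = D₀(1+g) ⇒ g(P+D₀) = P·r − D₀
g = (P·r − D₀)/(P + D₀) = (285.69×0.076 − 8.01) / (285.69 + 8.01) = 0.046655

4.67%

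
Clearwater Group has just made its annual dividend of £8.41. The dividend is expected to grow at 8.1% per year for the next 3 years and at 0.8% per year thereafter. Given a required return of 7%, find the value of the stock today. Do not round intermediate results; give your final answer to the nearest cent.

£166.74

D_1 = 9.09121
D_2 = 9.82760
D_3 = 10.62363
Terminal value at year 3: TV = D_3×(1+g_2)/(r−g_2) = 10.70862/0.062 = 172.71972
P_0 = D_1/(1+r)^1 + D_2/(1+r)^2 + D_3/(1+r)^3 + TV/(1+r)^3
    = 8.49646 + 8.58380 + 8.67205 + 140.99074 = 166.74305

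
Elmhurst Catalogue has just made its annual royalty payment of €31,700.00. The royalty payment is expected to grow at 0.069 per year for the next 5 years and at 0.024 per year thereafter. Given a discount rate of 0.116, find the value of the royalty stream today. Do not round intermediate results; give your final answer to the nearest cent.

€424101.16

D_1 = 33887.30000
D_2 = 36225.52370
D_3 = 38725.08484
D_4 = 41397.11569
D_5 = 44253.51667
Terminal value at year 5: TV = D_5×(1+g_2)/(r−g_2) = 45315.60107/0.092 = 492560.88121
P_0 = D_1/(1+r)^1 + D_2/(1+r)^2 + D_3/(1+r)^3 + D_4/(1+r)^4 + D_5/(1+r)^5 + TV/(1+r)^5
    = 30364.96416 + 29086.15294 + 27861.19847 + 26687.83259 + 25563.88265 + 284537.12862 = 424101.15943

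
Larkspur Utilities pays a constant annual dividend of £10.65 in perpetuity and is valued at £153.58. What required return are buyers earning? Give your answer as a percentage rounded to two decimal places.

P = C/r ⇒ r = C/P = £10.65/£153.58 = 0.069345

6.93%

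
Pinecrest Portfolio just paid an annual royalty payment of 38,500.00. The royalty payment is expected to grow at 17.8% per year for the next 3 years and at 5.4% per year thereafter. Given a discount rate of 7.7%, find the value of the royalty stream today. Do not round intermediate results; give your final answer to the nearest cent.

D_1 = 45353.00000
D_2 = 53425.83400
D_3 = 62935.63245
Terminal value at year 3: TV = D_3×(1+g_2)/(r−g_2) = 66334.15660/0.023 = 2884093.76541
P_0 = D_1/(1+r)^1 + D_2/(1+r)^2 + D_3/(1+r)^3 + TV/(1+r)^3
    = 42110.49211 + 46059.57261 + 50378.99400 + 2308672.15977 = 2447221.21849

2447221.22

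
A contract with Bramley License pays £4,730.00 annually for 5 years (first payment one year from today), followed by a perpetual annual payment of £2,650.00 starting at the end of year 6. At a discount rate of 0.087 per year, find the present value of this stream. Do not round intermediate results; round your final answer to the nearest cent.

£38613.62

PV of 5-year annuity: £4,730.00 × [1 − (1+0.087)^−5] / 0.087 = 18542.15875
Perpetuity value at year 5: £2,650.00 / 0.087 = 30459.77011
PV of perpetuity: 30459.77011 / (1+0.087)^5 = 20071.45707
Total PV = 18542.15875 + 20071.45707 = 38613.61582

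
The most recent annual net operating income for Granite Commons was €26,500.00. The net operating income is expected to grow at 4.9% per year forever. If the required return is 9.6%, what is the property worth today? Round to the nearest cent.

€591457.45

D₁ = D₀ × (1 + g) = €26,500.00 × 1.049 = €27,798.5000
Growing perpetuity: P = D₁ / (r − g) = €27,798.5000 / (0.096 − 0.049) = €591,457.45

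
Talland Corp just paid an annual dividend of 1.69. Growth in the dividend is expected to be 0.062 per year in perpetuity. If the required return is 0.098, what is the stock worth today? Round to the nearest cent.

D₁ = D₀ × (1 + g) = 1.69 × 1.062 = 1.7948
Growing perpetuity: P = D₁ / (r − g) = 1.7948 / (0.098 − 0.062) = 49.86

49.86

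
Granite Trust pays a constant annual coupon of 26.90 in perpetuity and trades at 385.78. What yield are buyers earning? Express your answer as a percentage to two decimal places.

P = C/r ⇒ r = C/P = 26.90/385.78 = 0.069729

6.97%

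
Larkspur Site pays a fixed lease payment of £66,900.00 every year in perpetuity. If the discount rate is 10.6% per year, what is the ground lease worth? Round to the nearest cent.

Level perpetuity: PV = C / r = £66,900.00 / 0.106 = £631,132.08

£631132.08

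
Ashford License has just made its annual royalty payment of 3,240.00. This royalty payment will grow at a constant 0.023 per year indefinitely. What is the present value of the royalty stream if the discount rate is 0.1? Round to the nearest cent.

D₁ = D₀ × (1 + g) = 3,240.00 × 1.023 = 3,314.5200
Growing perpetuity: P = D₁ / (r − g) = 3,314.5200 / (0.1 − 0.023) = 43,045.71

43045.71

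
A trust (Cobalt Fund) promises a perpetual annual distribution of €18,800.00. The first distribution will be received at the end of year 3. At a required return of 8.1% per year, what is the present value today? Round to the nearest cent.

€198619.30

Value at end of year 2: C / r = €18,800.00 / 0.081 = €232,098.7654
Discount to today: PV = €232,098.7654 / (1 + 0.081)^2 = €232,098.7654 / 1.168561 = €198,619.30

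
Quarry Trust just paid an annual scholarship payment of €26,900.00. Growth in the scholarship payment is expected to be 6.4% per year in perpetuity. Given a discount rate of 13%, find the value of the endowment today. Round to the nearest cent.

€433660.61

D₁ = D₀ × (1 + g) = €26,900.00 × 1.064 = €28,621.6000
Growing perpetuity: P = D₁ / (r − g) = €28,621.6000 / (0.13 − 0.064) = €433,660.61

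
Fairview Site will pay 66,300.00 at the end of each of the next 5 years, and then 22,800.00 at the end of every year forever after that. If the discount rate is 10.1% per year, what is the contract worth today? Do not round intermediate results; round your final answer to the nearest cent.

PV of 5-year annuity: 66,300.00 × [1 − (1+0.101)^−5] / 0.101 = 250688.41717
Perpetuity value at year 5: 22,800.00 / 0.101 = 225742.57426
PV of perpetuity: 225742.57426 / (1+0.101)^5 = 139532.98283
Total PV = 250688.41717 + 139532.98283 = 390221.40000

390221.40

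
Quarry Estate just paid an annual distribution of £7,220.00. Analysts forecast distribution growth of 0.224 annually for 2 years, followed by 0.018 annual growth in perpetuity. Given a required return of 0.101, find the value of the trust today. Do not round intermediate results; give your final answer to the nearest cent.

£126394.68

D_1 = 8837.28000
D_2 = 10816.83072
Terminal value at year 2: TV = D_2×(1+g_2)/(r−g_2) = 11011.53367/0.083 = 132669.08040
P_0 = D_1/(1+r)^1 + D_2/(1+r)^2 + TV/(1+r)^2
    = 8026.59401 + 8923.29797 + 109444.78712 = 126394.67910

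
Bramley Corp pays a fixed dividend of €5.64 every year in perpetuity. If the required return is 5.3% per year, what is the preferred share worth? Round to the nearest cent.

Level perpetuity: PV = C / r = €5.64 / 0.053 = €106.42

€106.42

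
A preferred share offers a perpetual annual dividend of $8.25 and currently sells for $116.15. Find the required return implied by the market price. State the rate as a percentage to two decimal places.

P = C/r ⇒ r = C/P = $8.25/$116.15 = 0.071029

7.10%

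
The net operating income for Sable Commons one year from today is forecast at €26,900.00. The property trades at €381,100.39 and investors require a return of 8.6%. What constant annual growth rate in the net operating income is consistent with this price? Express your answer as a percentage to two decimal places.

1.54%

P = D₁/(r−g) ⇒ g = r − D₁/P = 0.086 − €26,900.00/€381,100.39 = 0.015415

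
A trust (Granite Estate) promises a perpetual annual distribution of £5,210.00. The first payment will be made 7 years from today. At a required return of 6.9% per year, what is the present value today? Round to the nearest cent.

£50596.72

Value at end of year 6: C / r = £5,210.00 / 0.069 = £75,507.2464
Discount to today: PV = £75,507.2464 / (1 + 0.069)^6 = £75,507.2464 / 1.492335 = £50,596.72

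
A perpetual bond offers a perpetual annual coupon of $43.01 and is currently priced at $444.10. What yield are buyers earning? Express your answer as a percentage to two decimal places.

9.68%

P = C/r ⇒ r = C/P = $43.01/$444.10 = 0.096848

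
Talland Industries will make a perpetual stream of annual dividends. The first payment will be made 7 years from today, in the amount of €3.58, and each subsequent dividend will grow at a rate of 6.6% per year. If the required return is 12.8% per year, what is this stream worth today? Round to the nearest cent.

€28.03

Value at end of year 6: C₁ / (r − g) = €3.58 / (0.128 − 0.066) = €57.7419
Discount to today: PV = €57.7419 / (1 + 0.128)^6 = €57.7419 / 2.059940 = €28.03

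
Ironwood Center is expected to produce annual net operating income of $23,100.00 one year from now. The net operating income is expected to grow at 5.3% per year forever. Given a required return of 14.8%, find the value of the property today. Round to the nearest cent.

Growing perpetuity: P = D₁ / (r − g) = $23,100.0000 / (0.148 − 0.053) = $243,157.89

$243157.89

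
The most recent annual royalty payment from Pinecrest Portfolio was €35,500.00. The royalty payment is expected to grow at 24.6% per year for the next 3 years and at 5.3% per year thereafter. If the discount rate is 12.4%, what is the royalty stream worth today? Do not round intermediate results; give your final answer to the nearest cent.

€848559.48

D_1 = 44233.00000
D_2 = 55114.31800
D_3 = 68672.44023
Terminal value at year 3: TV = D_3×(1+g_2)/(r−g_2) = 72312.07956/0.071 = 1018479.99380
P_0 = D_1/(1+r)^1 + D_2/(1+r)^2 + D_3/(1+r)^3 + TV/(1+r)^3
    = 39353.20285 + 43624.63590 + 48359.69424 + 717221.94416 = 848559.47715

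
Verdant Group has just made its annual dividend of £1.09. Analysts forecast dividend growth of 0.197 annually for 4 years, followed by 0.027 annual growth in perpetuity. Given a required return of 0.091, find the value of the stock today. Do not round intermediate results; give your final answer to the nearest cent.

£30.87

D_1 = 1.30473
D_2 = 1.56176
D_3 = 1.86943
D_4 = 2.23771
Terminal value at year 4: TV = D_4×(1+g_2)/(r−g_2) = 2.29812/0.064 = 35.90819
P_0 = D_1/(1+r)^1 + D_2/(1+r)^2 + D_3/(1+r)^3 + D_4/(1+r)^4 + TV/(1+r)^4
    = 1.19590 + 1.31210 + 1.43958 + 1.57944 + 25.34513 = 30.87215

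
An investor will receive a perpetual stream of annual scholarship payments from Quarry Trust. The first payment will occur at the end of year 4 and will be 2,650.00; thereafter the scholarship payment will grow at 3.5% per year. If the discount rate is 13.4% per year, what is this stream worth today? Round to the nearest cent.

Value at end of year 3: C₁ / (r − g) = 2,650.00 / (0.134 − 0.035) = 26,767.6768
Discount to today: PV = 26,767.6768 / (1 + 0.134)^3 = 26,767.6768 / 1.458274 = 18,355.72

18355.72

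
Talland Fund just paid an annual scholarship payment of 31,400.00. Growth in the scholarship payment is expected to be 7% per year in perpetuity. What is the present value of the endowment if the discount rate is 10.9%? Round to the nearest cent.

D₁ = D₀ × (1 + g) = 31,400.00 × 1.07 = 33,598.0000
Growing perpetuity: P = D₁ / (r − g) = 33,598.0000 / (0.109 − 0.07) = 861,487.18

861487.18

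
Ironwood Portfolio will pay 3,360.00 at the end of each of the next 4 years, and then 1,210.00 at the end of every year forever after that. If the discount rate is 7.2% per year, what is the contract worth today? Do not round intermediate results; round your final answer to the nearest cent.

PV of 4-year annuity: 3,360.00 × [1 − (1+0.072)^−4] / 0.072 = 11329.83241
Perpetuity value at year 4: 1,210.00 / 0.072 = 16805.55556
PV of perpetuity: 16805.55556 / (1+0.072)^4 = 12725.46710
Total PV = 11329.83241 + 12725.46710 = 24055.29951

24055.30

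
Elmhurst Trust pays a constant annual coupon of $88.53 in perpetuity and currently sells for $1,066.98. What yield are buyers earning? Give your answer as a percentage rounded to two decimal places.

P = C/r ⇒ r = C/P = $88.53/$1,066.98 = 0.082973

8.30%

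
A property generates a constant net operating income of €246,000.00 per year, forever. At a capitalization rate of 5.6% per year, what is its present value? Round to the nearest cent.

€4392857.14

Level perpetuity: PV = C / r = €246,000.00 / 0.056 = €4,392,857.14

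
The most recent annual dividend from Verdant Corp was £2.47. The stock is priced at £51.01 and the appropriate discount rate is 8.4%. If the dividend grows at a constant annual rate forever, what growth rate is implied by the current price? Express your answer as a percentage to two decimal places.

P = D₀(1+g)/(r−g) ⇒ P(r−g) = D₀(1+g) ⇒ g(P+D₀) = P·r − D₀
g = (P·r − D₀)/(P + D₀) = (£51.01×0.084 − £2.47) / (£51.01 + £2.47) = 0.033935

3.39%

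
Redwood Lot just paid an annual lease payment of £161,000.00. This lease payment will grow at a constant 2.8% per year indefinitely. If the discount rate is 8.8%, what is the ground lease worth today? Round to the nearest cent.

D₁ = D₀ × (1 + g) = £161,000.00 × 1.028 = £165,508.0000
Growing perpetuity: P = D₁ / (r − g) = £165,508.0000 / (0.088 − 0.028) = £2,758,466.67

£2758466.67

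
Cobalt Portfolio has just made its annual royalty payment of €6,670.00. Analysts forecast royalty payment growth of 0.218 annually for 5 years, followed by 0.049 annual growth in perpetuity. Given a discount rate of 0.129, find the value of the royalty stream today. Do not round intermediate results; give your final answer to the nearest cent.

D_1 = 8124.06000
D_2 = 9895.10508
D_3 = 12052.23799
D_4 = 14679.62587
D_5 = 17879.78431
Terminal value at year 5: TV = D_5×(1+g_2)/(r−g_2) = 18755.89374/0.08 = 234448.67174
P_0 = D_1/(1+r)^1 + D_2/(1+r)^2 + D_3/(1+r)^3 + D_4/(1+r)^4 + D_5/(1+r)^5 + TV/(1+r)^5
    = 7195.80159 + 7763.05256 + 8375.02039 + 9035.23015 + 9747.48478 + 127813.89419 = 169930.48366

€169930.48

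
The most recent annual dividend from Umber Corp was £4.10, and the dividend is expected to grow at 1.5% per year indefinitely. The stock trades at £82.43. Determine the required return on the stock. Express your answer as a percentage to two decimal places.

D₁ = £4.10 × 1.015 = £4.1615
P = D₁/(r − g) ⇒ r = D₁/P + g = £4.1615/£82.43 + 0.015 = 0.050485 + 0.015 = 0.065485

6.55%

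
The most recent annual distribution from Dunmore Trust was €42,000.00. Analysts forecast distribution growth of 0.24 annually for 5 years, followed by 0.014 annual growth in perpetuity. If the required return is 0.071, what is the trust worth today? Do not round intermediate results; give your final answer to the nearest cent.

D_1 = 52080.00000
D_2 = 64579.20000
D_3 = 80078.20800
D_4 = 99296.97792
D_5 = 123128.25262
Terminal value at year 5: TV = D_5×(1+g_2)/(r−g_2) = 124852.04816/0.057 = 2190386.80978
P_0 = D_1/(1+r)^1 + D_2/(1+r)^2 + D_3/(1+r)^3 + D_4/(1+r)^4 + D_5/(1+r)^5 + TV/(1+r)^5
    = 48627.45098 + 56300.69021 + 65184.73937 + 75470.65996 + 87379.66232 + 1554438.20341 = 1887401.40625

€1887401.41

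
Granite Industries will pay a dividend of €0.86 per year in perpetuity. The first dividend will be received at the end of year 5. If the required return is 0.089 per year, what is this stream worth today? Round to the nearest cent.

Value at end of year 4: C / r = €0.86 / 0.089 = €9.6629
Discount to today: PV = €9.6629 / (1 + 0.089)^4 = €9.6629 / 1.406409 = €6.87

€6.87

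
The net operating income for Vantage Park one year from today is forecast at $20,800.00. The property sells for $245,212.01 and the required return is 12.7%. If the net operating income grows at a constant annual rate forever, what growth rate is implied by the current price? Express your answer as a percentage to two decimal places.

P = D₁/(r−g) ⇒ g = r − D₁/P = 0.127 − $20,800.00/$245,212.01 = 0.042175

4.22%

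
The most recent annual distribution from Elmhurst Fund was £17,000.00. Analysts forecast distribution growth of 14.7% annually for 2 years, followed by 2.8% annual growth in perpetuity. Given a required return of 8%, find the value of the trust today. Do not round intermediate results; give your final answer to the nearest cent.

D_1 = 19499.00000
D_2 = 22365.35300
Terminal value at year 2: TV = D_2×(1+g_2)/(r−g_2) = 22991.58288/0.052 = 442145.82469
P_0 = D_1/(1+r)^1 + D_2/(1+r)^2 + TV/(1+r)^2
    = 18054.62963 + 19174.68536 + 379068.77974 = 416298.09473

£416298.09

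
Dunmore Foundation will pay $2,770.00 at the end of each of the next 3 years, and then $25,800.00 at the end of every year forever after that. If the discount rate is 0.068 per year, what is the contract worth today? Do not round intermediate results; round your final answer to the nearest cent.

$318752.24

PV of 3-year annuity: $2,770.00 × [1 − (1+0.068)^−3] / 0.068 = 7296.00022
Perpetuity value at year 3: $25,800.00 / 0.068 = 379411.76471
PV of perpetuity: 379411.76471 / (1+0.068)^3 = 311456.23916
Total PV = 7296.00022 + 311456.23916 = 318752.23938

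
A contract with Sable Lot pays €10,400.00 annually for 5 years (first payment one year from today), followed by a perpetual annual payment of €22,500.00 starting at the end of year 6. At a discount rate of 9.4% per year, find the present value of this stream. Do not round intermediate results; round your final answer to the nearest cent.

PV of 5-year annuity: €10,400.00 × [1 − (1+0.094)^−5] / 0.094 = 40035.99357
Perpetuity value at year 5: €22,500.00 / 0.094 = 239361.70213
PV of perpetuity: 239361.70213 / (1+0.094)^5 = 152745.36989
Total PV = 40035.99357 + 152745.36989 = 192781.36346

€192781.36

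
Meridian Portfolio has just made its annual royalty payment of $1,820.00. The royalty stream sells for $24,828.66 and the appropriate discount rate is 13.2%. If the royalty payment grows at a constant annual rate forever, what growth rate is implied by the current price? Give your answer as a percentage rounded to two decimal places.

5.47%

P = D₀(1+g)/(r−g) ⇒ P(r−g) = D₀(1+g) ⇒ g(P+D₀) = P·r − D₀
g = (P·r − D₀)/(P + D₀) = ($24,828.66×0.132 − $1,820.00) / ($24,828.66 + $1,820.00) = 0.054689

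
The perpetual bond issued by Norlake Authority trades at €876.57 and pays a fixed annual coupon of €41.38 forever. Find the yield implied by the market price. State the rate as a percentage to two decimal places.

4.72%

P = C/r ⇒ r = C/P = €41.38/€876.57 = 0.047207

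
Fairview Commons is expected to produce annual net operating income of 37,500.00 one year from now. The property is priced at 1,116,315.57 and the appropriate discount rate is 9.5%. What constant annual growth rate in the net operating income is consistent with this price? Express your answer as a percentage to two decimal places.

6.14%

P = D₁/(r−g) ⇒ g = r − D₁/P = 0.095 − 37,500.00/1,116,315.57 = 0.061407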